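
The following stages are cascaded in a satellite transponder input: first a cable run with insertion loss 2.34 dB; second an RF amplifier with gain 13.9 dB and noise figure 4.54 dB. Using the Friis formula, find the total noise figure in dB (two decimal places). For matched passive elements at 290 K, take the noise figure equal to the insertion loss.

6.88 dB

Convert to linear (a loss of L dB is a gain of −L dB): F_i = 10^(NF_i/10), G_i = 10^(G_i,dB/10)
  Stage 1: F_1 = 10^(2.34/10) = 1.714, G_1 = 10^(−2.34/10) = 0.5834
  Stage 2: F_2 = 10^(4.54/10) = 2.844, G_2 = 10^(13.9/10) = 24.55
Friis cascade:
  F = 1.714 + (2.844 − 1)/0.5834 = 4.875
NF = 10 log₁₀(4.875) = 6.88 dB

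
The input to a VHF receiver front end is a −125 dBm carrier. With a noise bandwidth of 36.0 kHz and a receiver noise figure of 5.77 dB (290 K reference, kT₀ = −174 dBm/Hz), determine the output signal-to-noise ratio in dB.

Noise floor: N = −174 + 10 log₁₀(B) + NF
10 log₁₀(3.60×10⁴) = 45.56 dB
N = −174 + 45.56 + 5.77 = −122.67 dBm
SNR = P_sig − N = −125 − (−122.67) = −2.33 dB → −2.3 dB

−2.3 dB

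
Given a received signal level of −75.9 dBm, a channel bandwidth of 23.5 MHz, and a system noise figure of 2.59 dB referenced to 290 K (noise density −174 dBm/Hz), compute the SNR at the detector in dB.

21.8 dB

Noise floor: N = −174 + 10 log₁₀(B) + NF
10 log₁₀(2.35×10⁷) = 73.71 dB
N = −174 + 73.71 + 2.59 = −97.70 dBm
SNR = P_sig − N = −75.9 − (−97.70) = 21.80 dB → 21.8 dB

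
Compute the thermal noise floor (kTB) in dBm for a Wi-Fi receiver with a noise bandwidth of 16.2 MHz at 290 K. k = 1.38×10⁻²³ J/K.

−101.9 dBm

P_n = kTB = 1.38×10⁻²³ × 290 × 1.62×10⁷ = 6.48×10⁻¹⁴ W
In dBm: 10 log₁₀(6.48×10⁻¹⁴ / 10⁻³) = −101.9 dBm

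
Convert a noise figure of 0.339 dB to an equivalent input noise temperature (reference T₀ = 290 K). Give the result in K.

23.5 K

F = 10^(0.339/10) = 1.08118
T_e = (F − 1)·T₀ = (1.08118 − 1) × 290 = 23.5 K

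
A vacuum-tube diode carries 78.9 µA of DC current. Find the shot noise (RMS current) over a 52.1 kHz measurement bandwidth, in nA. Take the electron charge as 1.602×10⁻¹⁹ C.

1.15 nA

I_n = √(2qI·B)
2qI·B = 2 × 1.602×10⁻¹⁹ × 7.89×10⁻⁵ × 5.21×10⁴ = 1.32×10⁻¹⁸ A²
I_n = √(1.32×10⁻¹⁸) = 1.15×10⁻⁹ A = 1.15 nA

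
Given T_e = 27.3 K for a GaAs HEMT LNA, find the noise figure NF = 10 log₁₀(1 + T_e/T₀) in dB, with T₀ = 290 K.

0.391 dB

F = 1 + T_e/T₀ = 1 + 27.3/290 = 1.09414
NF = 10 log₁₀(1.09414) = 0.391 dB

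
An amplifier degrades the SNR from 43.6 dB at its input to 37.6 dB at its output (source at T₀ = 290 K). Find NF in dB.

NF (dB) = SNR_in(dB) − SNR_out(dB) when the source is at T₀
NF = 43.6 − 37.6 = 6.0 dB

6.0 dB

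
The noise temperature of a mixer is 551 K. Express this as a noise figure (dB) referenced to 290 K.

4.62 dB

F = 1 + T_e/T₀ = 1 + 551/290 = 2.9
NF = 10 log₁₀(2.9) = 4.62 dB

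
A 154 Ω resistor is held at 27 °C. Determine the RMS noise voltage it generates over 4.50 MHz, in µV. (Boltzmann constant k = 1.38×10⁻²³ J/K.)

T = 27 °C + 273.15 = 300.15 K
V_n = √(4kTRB)
4kTRB = 4 × 1.38×10⁻²³ × 300.15 × 1.54×10² × 4.50×10⁶ = 1.15×10⁻¹¹ V²
V_n = √(1.15×10⁻¹¹) = 3.39×10⁻⁶ V = 3.39 µV

3.39 µV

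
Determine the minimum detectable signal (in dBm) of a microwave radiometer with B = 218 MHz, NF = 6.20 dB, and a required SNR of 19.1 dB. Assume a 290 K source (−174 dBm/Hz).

Sensitivity = −174 + 10 log₁₀(B) + NF + SNR_min
= −174 + 83.38 + 6.20 + 19.1
= −65.32 dBm → −65.3 dBm

−65.3 dBm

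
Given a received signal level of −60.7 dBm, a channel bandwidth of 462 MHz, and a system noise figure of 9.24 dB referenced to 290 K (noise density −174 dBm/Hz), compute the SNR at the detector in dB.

17.4 dB

Noise floor: N = −174 + 10 log₁₀(B) + NF
10 log₁₀(4.62×10⁸) = 86.65 dB
N = −174 + 86.65 + 9.24 = −78.11 dBm
SNR = P_sig − N = −60.7 − (−78.11) = 17.41 dB → 17.4 dB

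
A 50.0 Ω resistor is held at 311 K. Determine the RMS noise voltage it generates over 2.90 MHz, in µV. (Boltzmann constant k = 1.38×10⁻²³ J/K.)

V_n = √(4kTRB)
4kTRB = 4 × 1.38×10⁻²³ × 311 × 5.00×10¹ × 2.90×10⁶ = 2.49×10⁻¹² V²
V_n = √(2.49×10⁻¹²) = 1.58×10⁻⁶ V = 1.58 µV

1.58 µV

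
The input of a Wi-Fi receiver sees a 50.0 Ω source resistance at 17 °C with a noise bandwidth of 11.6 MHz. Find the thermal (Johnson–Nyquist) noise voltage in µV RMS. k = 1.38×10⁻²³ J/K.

3.05 µV

T = 17 °C + 273.15 = 290.15 K
V_n = √(4kTRB)
4kTRB = 4 × 1.38×10⁻²³ × 290.15 × 5.00×10¹ × 1.16×10⁷ = 9.29×10⁻¹² V²
V_n = √(9.29×10⁻¹²) = 3.05×10⁻⁶ V = 3.05 µV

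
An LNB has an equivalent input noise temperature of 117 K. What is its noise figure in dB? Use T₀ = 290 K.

F = 1 + T_e/T₀ = 1 + 117/290 = 1.40345
NF = 10 log₁₀(1.40345) = 1.47 dB

1.47 dB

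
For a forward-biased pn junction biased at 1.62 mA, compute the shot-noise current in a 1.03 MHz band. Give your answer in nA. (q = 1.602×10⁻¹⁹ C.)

I_n = √(2qI·B)
2qI·B = 2 × 1.602×10⁻¹⁹ × 1.62×10⁻³ × 1.03×10⁶ = 5.35×10⁻¹⁶ A²
I_n = √(5.35×10⁻¹⁶) = 2.31×10⁻⁸ A = 23.1 nA

23.1 nA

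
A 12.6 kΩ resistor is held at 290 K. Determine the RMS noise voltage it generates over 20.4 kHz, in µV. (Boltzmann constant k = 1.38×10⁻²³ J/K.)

2.03 µV

V_n = √(4kTRB)
4kTRB = 4 × 1.38×10⁻²³ × 290 × 1.26×10⁴ × 2.04×10⁴ = 4.11×10⁻¹² V²
V_n = √(4.11×10⁻¹²) = 2.03×10⁻⁶ V = 2.03 µV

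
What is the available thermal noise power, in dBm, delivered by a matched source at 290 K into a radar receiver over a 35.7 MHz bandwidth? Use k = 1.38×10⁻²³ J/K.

P_n = kTB = 1.38×10⁻²³ × 290 × 3.57×10⁷ = 1.43×10⁻¹³ W
In dBm: 10 log₁₀(1.43×10⁻¹³ / 10⁻³) = −98.5 dBm

−98.5 dBm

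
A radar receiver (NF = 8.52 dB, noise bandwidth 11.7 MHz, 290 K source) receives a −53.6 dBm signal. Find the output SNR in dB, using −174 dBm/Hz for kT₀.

Noise floor: N = −174 + 10 log₁₀(B) + NF
10 log₁₀(1.17×10⁷) = 70.68 dB
N = −174 + 70.68 + 8.52 = −94.80 dBm
SNR = P_sig − N = −53.6 − (−94.80) = 41.20 dB → 41.2 dB

41.2 dB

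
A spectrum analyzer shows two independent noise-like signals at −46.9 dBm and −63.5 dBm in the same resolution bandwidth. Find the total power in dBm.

Convert to linear, add, convert back:
P₁ = 2.04×10⁻⁸ W, P₂ = 4.47×10⁻¹⁰ W
P_tot = 2.09×10⁻⁸ W → 10 log₁₀(P_tot / 10⁻³) = −46.8 dBm

−46.8 dBm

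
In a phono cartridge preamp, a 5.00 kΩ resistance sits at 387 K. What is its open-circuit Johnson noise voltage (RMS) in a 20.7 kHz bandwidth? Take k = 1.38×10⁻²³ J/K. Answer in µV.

1.49 µV

V_n = √(4kTRB)
4kTRB = 4 × 1.38×10⁻²³ × 387 × 5.00×10³ × 2.07×10⁴ = 2.21×10⁻¹² V²
V_n = √(2.21×10⁻¹²) = 1.49×10⁻⁶ V = 1.49 µV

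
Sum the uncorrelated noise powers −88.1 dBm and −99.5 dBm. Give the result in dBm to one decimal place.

Convert to linear, add, convert back:
P₁ = 1.55×10⁻¹² W, P₂ = 1.12×10⁻¹³ W
P_tot = 1.66×10⁻¹² W → 10 log₁₀(P_tot / 10⁻³) = −87.8 dBm

−87.8 dBm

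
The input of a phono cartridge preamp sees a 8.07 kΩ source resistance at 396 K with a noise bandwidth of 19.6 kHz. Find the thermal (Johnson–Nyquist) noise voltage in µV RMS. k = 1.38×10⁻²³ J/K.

1.86 µV

V_n = √(4kTRB)
4kTRB = 4 × 1.38×10⁻²³ × 396 × 8.07×10³ × 1.96×10⁴ = 3.46×10⁻¹² V²
V_n = √(3.46×10⁻¹²) = 1.86×10⁻⁶ V = 1.86 µV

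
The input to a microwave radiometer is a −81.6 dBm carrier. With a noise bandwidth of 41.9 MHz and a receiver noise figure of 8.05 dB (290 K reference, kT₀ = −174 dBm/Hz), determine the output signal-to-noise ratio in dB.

Noise floor: N = −174 + 10 log₁₀(B) + NF
10 log₁₀(4.19×10⁷) = 76.22 dB
N = −174 + 76.22 + 8.05 = −89.73 dBm
SNR = P_sig − N = −81.6 − (−89.73) = 8.13 dB → 8.1 dB

8.1 dB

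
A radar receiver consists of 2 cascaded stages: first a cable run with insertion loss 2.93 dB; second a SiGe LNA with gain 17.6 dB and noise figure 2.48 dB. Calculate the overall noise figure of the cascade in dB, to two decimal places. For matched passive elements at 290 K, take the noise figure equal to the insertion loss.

Convert to linear (a loss of L dB is a gain of −L dB): F_i = 10^(NF_i/10), G_i = 10^(G_i,dB/10)
  Stage 1: F_1 = 10^(2.93/10) = 1.963, G_1 = 10^(−2.93/10) = 0.5093
  Stage 2: F_2 = 10^(2.48/10) = 1.770, G_2 = 10^(17.6/10) = 57.54
Friis cascade:
  F = 1.963 + (1.770 − 1)/0.5093 = 3.475
NF = 10 log₁₀(3.475) = 5.41 dB

5.41 dB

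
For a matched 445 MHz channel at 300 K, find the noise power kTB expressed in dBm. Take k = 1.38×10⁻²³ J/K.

−87.3 dBm

P_n = kTB = 1.38×10⁻²³ × 300 × 4.45×10⁸ = 1.84×10⁻¹² W
In dBm: 10 log₁₀(1.84×10⁻¹² / 10⁻³) = −87.3 dBm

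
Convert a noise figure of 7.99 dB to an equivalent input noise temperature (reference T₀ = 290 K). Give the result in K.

1536 K

F = 10^(7.99/10) = 6.29506
T_e = (F − 1)·T₀ = (6.29506 − 1) × 290 = 1536 K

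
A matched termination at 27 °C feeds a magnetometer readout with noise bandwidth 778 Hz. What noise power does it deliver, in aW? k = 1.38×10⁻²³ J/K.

T = 27 °C + 273.15 = 300.15 K
P_n = kTB = 1.38×10⁻²³ × 300.15 × 7.78×10² = 3.22×10⁻¹⁸ W = 3.22 aW

3.22 aW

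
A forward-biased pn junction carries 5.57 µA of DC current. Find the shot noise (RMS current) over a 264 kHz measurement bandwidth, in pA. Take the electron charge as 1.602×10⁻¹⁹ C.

I_n = √(2qI·B)
2qI·B = 2 × 1.602×10⁻¹⁹ × 5.57×10⁻⁶ × 2.64×10⁵ = 4.71×10⁻¹⁹ A²
I_n = √(4.71×10⁻¹⁹) = 6.86×10⁻¹⁰ A = 686 pA

686 pA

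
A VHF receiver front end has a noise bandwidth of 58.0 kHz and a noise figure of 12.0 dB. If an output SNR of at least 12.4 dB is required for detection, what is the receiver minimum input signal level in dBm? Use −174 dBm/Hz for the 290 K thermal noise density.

Sensitivity = −174 + 10 log₁₀(B) + NF + SNR_min
= −174 + 47.63 + 12.0 + 12.4
= −101.97 dBm → −102.0 dBm

−102.0 dBm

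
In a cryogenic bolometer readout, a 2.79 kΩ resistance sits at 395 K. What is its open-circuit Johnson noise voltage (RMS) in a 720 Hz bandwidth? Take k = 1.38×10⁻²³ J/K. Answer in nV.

209 nV

V_n = √(4kTRB)
4kTRB = 4 × 1.38×10⁻²³ × 395 × 2.79×10³ × 7.20×10² = 4.38×10⁻¹⁴ V²
V_n = √(4.38×10⁻¹⁴) = 2.09×10⁻⁷ V = 209 nV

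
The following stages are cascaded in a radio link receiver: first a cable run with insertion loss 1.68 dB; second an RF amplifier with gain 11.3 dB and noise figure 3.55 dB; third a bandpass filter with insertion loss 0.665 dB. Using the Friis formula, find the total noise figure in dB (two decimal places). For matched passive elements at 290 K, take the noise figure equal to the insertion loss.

5.25 dB

Convert to linear (a loss of L dB is a gain of −L dB): F_i = 10^(NF_i/10), G_i = 10^(G_i,dB/10)
  Stage 1: F_1 = 10^(1.68/10) = 1.472, G_1 = 10^(−1.68/10) = 0.6792
  Stage 2: F_2 = 10^(3.55/10) = 2.265, G_2 = 10^(11.3/10) = 13.49
  Stage 3: F_3 = 10^(0.665/10) = 1.165, G_3 = 10^(−0.665/10) = 0.8580
Friis cascade:
  F = 1.472 + (2.265 − 1)/0.6792 + (1.165 − 1)/9.162 = 3.352
NF = 10 log₁₀(3.352) = 5.25 dB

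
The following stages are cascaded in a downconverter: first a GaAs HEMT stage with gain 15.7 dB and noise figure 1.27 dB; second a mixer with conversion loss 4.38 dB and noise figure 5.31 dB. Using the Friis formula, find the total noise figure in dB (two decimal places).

Convert to linear (a loss of L dB is a gain of −L dB): F_i = 10^(NF_i/10), G_i = 10^(G_i,dB/10)
  Stage 1: F_1 = 10^(1.27/10) = 1.340, G_1 = 10^(15.7/10) = 37.15
  Stage 2: F_2 = 10^(5.31/10) = 3.396, G_2 = 10^(−4.38/10) = 0.3648
Friis cascade:
  F = 1.340 + (3.396 − 1)/37.15 = 1.404
NF = 10 log₁₀(1.404) = 1.47 dB

1.47 dB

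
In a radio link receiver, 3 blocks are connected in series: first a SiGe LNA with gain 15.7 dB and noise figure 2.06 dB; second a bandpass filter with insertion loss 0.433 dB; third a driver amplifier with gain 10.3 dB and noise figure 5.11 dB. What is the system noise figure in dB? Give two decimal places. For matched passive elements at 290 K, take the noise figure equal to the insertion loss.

Convert to linear (a loss of L dB is a gain of −L dB): F_i = 10^(NF_i/10), G_i = 10^(G_i,dB/10)
  Stage 1: F_1 = 10^(2.06/10) = 1.607, G_1 = 10^(15.7/10) = 37.15
  Stage 2: F_2 = 10^(0.433/10) = 1.105, G_2 = 10^(−0.433/10) = 0.9051
  Stage 3: F_3 = 10^(5.11/10) = 3.243, G_3 = 10^(10.3/10) = 10.72
Friis cascade:
  F = 1.607 + (1.105 − 1)/37.15 + (3.243 − 1)/33.63 = 1.676
NF = 10 log₁₀(1.676) = 2.24 dB

2.24 dB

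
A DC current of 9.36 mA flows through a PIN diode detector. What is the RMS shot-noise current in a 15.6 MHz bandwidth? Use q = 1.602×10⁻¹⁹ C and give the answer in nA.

216 nA

I_n = √(2qI·B)
2qI·B = 2 × 1.602×10⁻¹⁹ × 9.36×10⁻³ × 1.56×10⁷ = 4.68×10⁻¹⁴ A²
I_n = √(4.68×10⁻¹⁴) = 2.16×10⁻⁷ A = 216 nA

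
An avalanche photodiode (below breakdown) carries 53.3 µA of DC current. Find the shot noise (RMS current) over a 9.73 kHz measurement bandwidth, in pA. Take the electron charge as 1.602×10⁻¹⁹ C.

408 pA

I_n = √(2qI·B)
2qI·B = 2 × 1.602×10⁻¹⁹ × 5.33×10⁻⁵ × 9.73×10³ = 1.66×10⁻¹⁹ A²
I_n = √(1.66×10⁻¹⁹) = 4.08×10⁻¹⁰ A = 408 pA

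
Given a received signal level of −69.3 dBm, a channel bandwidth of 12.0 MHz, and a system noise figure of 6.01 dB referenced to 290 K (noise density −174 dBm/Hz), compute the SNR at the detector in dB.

27.9 dB

Noise floor: N = −174 + 10 log₁₀(B) + NF
10 log₁₀(1.20×10⁷) = 70.79 dB
N = −174 + 70.79 + 6.01 = −97.20 dBm
SNR = P_sig − N = −69.3 − (−97.20) = 27.90 dB → 27.9 dB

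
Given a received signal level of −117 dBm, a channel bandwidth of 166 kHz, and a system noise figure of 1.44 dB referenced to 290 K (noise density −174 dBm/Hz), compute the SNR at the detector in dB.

3.4 dB

Noise floor: N = −174 + 10 log₁₀(B) + NF
10 log₁₀(1.66×10⁵) = 52.2 dB
N = −174 + 52.2 + 1.44 = −120.36 dBm
SNR = P_sig − N = −117 − (−120.36) = 3.36 dB → 3.4 dB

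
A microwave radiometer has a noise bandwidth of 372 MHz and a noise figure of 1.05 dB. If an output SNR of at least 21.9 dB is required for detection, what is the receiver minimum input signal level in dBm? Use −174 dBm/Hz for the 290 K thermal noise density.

−65.3 dBm

Sensitivity = −174 + 10 log₁₀(B) + NF + SNR_min
= −174 + 85.71 + 1.05 + 21.9
= −65.34 dBm → −65.3 dBm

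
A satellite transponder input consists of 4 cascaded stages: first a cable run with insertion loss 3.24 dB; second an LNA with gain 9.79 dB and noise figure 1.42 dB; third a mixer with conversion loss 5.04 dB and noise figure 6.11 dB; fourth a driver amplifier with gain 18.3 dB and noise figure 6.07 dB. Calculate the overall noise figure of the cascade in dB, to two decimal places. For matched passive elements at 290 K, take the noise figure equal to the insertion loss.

7.60 dB

Convert to linear (a loss of L dB is a gain of −L dB): F_i = 10^(NF_i/10), G_i = 10^(G_i,dB/10)
  Stage 1: F_1 = 10^(3.24/10) = 2.109, G_1 = 10^(−3.24/10) = 0.4742
  Stage 2: F_2 = 10^(1.42/10) = 1.387, G_2 = 10^(9.79/10) = 9.528
  Stage 3: F_3 = 10^(6.11/10) = 4.083, G_3 = 10^(−5.04/10) = 0.3133
  Stage 4: F_4 = 10^(6.07/10) = 4.046, G_4 = 10^(18.3/10) = 67.61
Friis cascade:
  F = 2.109 + (1.387 − 1)/0.4742 + (4.083 − 1)/4.519 + (4.046 − 1)/1.416 = 5.758
NF = 10 log₁₀(5.758) = 7.60 dB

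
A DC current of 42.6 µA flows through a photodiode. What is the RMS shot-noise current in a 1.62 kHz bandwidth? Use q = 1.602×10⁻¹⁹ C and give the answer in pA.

149 pA

I_n = √(2qI·B)
2qI·B = 2 × 1.602×10⁻¹⁹ × 4.26×10⁻⁵ × 1.62×10³ = 2.21×10⁻²⁰ A²
I_n = √(2.21×10⁻²⁰) = 1.49×10⁻¹⁰ A = 149 pA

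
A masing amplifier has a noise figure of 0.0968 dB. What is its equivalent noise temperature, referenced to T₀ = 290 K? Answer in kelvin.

6.54 K

F = 10^(0.0968/10) = 1.02254
T_e = (F − 1)·T₀ = (1.02254 − 1) × 290 = 6.54 K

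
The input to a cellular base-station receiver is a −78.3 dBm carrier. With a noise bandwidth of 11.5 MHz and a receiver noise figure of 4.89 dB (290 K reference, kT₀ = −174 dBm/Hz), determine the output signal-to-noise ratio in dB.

Noise floor: N = −174 + 10 log₁₀(B) + NF
10 log₁₀(1.15×10⁷) = 70.61 dB
N = −174 + 70.61 + 4.89 = −98.50 dBm
SNR = P_sig − N = −78.3 − (−98.50) = 20.20 dB → 20.2 dB

20.2 dB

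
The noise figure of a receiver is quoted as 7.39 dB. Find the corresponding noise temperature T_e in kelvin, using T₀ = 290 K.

1300 K

F = 10^(7.39/10) = 5.48277
T_e = (F − 1)·T₀ = (5.48277 − 1) × 290 = 1300 K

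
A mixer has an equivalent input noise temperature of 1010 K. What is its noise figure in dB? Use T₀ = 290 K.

6.52 dB

F = 1 + T_e/T₀ = 1 + 1010/290 = 4.48276
NF = 10 log₁₀(4.48276) = 6.52 dB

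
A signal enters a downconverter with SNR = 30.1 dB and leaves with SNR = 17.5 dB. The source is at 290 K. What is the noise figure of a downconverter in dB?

NF (dB) = SNR_in(dB) − SNR_out(dB) when the source is at T₀
NF = 30.1 − 17.5 = 12.6 dB

12.6 dB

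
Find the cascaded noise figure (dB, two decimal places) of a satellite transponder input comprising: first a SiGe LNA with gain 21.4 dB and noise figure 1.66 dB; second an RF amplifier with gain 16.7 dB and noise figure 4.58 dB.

1.70 dB

Convert to linear (a loss of L dB is a gain of −L dB): F_i = 10^(NF_i/10), G_i = 10^(G_i,dB/10)
  Stage 1: F_1 = 10^(1.66/10) = 1.466, G_1 = 10^(21.4/10) = 138.0
  Stage 2: F_2 = 10^(4.58/10) = 2.871, G_2 = 10^(16.7/10) = 46.77
Friis cascade:
  F = 1.466 + (2.871 − 1)/138.0 = 1.479
NF = 10 log₁₀(1.479) = 1.70 dB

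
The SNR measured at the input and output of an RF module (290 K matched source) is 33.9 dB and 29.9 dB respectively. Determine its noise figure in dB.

NF (dB) = SNR_in(dB) − SNR_out(dB) when the source is at T₀
NF = 33.9 − 29.9 = 4.0 dB

4.0 dB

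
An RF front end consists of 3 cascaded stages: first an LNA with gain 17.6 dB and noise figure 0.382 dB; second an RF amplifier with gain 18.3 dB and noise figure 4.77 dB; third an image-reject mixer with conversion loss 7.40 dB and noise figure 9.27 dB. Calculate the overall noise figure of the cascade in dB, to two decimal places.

0.53 dB

Convert to linear (a loss of L dB is a gain of −L dB): F_i = 10^(NF_i/10), G_i = 10^(G_i,dB/10)
  Stage 1: F_1 = 10^(0.382/10) = 1.092, G_1 = 10^(17.6/10) = 57.54
  Stage 2: F_2 = 10^(4.77/10) = 2.999, G_2 = 10^(18.3/10) = 67.61
  Stage 3: F_3 = 10^(9.27/10) = 8.453, G_3 = 10^(−7.40/10) = 0.1820
Friis cascade:
  F = 1.092 + (2.999 − 1)/57.54 + (8.453 − 1)/3890 = 1.129
NF = 10 log₁₀(1.129) = 0.53 dB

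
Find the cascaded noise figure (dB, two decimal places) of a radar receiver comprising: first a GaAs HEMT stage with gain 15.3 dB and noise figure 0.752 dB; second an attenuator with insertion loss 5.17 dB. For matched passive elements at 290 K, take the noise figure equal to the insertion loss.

0.99 dB

Convert to linear (a loss of L dB is a gain of −L dB): F_i = 10^(NF_i/10), G_i = 10^(G_i,dB/10)
  Stage 1: F_1 = 10^(0.752/10) = 1.189, G_1 = 10^(15.3/10) = 33.88
  Stage 2: F_2 = 10^(5.17/10) = 3.289, G_2 = 10^(−5.17/10) = 0.3041
Friis cascade:
  F = 1.189 + (3.289 − 1)/33.88 = 1.257
NF = 10 log₁₀(1.257) = 0.99 dB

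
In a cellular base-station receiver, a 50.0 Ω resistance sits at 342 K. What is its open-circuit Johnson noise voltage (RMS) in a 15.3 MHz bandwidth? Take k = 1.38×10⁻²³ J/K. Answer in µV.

V_n = √(4kTRB)
4kTRB = 4 × 1.38×10⁻²³ × 342 × 5.00×10¹ × 1.53×10⁷ = 1.44×10⁻¹¹ V²
V_n = √(1.44×10⁻¹¹) = 3.80×10⁻⁶ V = 3.80 µV

3.80 µV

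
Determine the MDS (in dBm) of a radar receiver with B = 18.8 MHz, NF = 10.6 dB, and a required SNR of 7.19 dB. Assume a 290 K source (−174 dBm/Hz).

Sensitivity = −174 + 10 log₁₀(B) + NF + SNR_min
= −174 + 72.74 + 10.6 + 7.19
= −83.47 dBm → −83.5 dBm

−83.5 dBm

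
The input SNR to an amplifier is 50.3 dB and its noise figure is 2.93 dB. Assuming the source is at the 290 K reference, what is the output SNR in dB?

By definition F = SNR_in/SNR_out, so in dB: SNR_out = SNR_in − NF
SNR_out = 50.3 − 2.93 = 47.37 dB

47.37 dB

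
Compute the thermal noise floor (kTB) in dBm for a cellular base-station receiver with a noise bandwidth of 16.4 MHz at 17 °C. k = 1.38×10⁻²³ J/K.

−101.8 dBm

T = 17 °C + 273.15 = 290.15 K
P_n = kTB = 1.38×10⁻²³ × 290.15 × 1.64×10⁷ = 6.57×10⁻¹⁴ W
In dBm: 10 log₁₀(6.57×10⁻¹⁴ / 10⁻³) = −101.8 dBm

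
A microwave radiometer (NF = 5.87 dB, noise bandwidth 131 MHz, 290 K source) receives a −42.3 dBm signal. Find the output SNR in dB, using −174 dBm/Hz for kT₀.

44.7 dB

Noise floor: N = −174 + 10 log₁₀(B) + NF
10 log₁₀(1.31×10⁸) = 81.17 dB
N = −174 + 81.17 + 5.87 = −86.96 dBm
SNR = P_sig − N = −42.3 − (−86.96) = 44.66 dB → 44.7 dB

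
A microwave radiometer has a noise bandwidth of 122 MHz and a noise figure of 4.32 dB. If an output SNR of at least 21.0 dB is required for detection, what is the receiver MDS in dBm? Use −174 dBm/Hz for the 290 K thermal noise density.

−67.8 dBm

Sensitivity = −174 + 10 log₁₀(B) + NF + SNR_min
= −174 + 80.86 + 4.32 + 21.0
= −67.82 dBm → −67.8 dBm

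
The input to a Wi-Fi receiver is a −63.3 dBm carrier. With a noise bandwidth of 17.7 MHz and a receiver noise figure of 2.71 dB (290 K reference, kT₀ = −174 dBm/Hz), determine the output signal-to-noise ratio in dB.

35.5 dB

Noise floor: N = −174 + 10 log₁₀(B) + NF
10 log₁₀(1.77×10⁷) = 72.48 dB
N = −174 + 72.48 + 2.71 = −98.81 dBm
SNR = P_sig − N = −63.3 − (−98.81) = 35.51 dB → 35.5 dB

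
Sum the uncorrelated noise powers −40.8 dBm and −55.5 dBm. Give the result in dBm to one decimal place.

−40.7 dBm

Convert to linear, add, convert back:
P₁ = 8.32×10⁻⁸ W, P₂ = 2.82×10⁻⁹ W
P_tot = 8.60×10⁻⁸ W → 10 log₁₀(P_tot / 10⁻³) = −40.7 dBm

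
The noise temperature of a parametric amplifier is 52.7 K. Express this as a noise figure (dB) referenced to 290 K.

0.725 dB

F = 1 + T_e/T₀ = 1 + 52.7/290 = 1.18172
NF = 10 log₁₀(1.18172) = 0.725 dB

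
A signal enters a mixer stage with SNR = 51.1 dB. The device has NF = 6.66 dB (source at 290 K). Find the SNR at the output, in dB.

44.44 dB

By definition F = SNR_in/SNR_out, so in dB: SNR_out = SNR_in − NF
SNR_out = 51.1 − 6.66 = 44.44 dB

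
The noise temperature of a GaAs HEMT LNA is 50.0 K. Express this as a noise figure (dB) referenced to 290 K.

0.691 dB

F = 1 + T_e/T₀ = 1 + 50.0/290 = 1.17241
NF = 10 log₁₀(1.17241) = 0.691 dB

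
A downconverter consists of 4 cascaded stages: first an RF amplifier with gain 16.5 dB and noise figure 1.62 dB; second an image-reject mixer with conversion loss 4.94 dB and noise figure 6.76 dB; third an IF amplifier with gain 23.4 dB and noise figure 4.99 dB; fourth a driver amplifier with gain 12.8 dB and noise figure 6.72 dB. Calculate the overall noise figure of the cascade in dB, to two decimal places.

Convert to linear (a loss of L dB is a gain of −L dB): F_i = 10^(NF_i/10), G_i = 10^(G_i,dB/10)
  Stage 1: F_1 = 10^(1.62/10) = 1.452, G_1 = 10^(16.5/10) = 44.67
  Stage 2: F_2 = 10^(6.76/10) = 4.742, G_2 = 10^(−4.94/10) = 0.3206
  Stage 3: F_3 = 10^(4.99/10) = 3.155, G_3 = 10^(23.4/10) = 218.8
  Stage 4: F_4 = 10^(6.72/10) = 4.699, G_4 = 10^(12.8/10) = 19.05
Friis cascade:
  F = 1.452 + (4.742 − 1)/44.67 + (3.155 − 1)/14.32 + (4.699 − 1)/3133 = 1.688
NF = 10 log₁₀(1.688) = 2.27 dB

2.27 dB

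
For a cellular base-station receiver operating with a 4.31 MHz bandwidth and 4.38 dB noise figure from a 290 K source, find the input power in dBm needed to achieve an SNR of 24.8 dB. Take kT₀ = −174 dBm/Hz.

Sensitivity = −174 + 10 log₁₀(B) + NF + SNR_min
= −174 + 66.34 + 4.38 + 24.8
= −78.48 dBm → −78.5 dBm

−78.5 dBm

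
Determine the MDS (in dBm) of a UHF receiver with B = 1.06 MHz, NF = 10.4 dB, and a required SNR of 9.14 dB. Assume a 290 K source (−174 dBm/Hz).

−94.2 dBm

Sensitivity = −174 + 10 log₁₀(B) + NF + SNR_min
= −174 + 60.25 + 10.4 + 9.14
= −94.21 dBm → −94.2 dBm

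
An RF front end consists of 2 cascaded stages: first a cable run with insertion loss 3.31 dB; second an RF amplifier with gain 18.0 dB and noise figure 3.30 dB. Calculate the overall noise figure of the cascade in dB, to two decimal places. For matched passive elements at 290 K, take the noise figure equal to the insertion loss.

Convert to linear (a loss of L dB is a gain of −L dB): F_i = 10^(NF_i/10), G_i = 10^(G_i,dB/10)
  Stage 1: F_1 = 10^(3.31/10) = 2.143, G_1 = 10^(−3.31/10) = 0.4667
  Stage 2: F_2 = 10^(3.30/10) = 2.138, G_2 = 10^(18.0/10) = 63.10
Friis cascade:
  F = 2.143 + (2.138 − 1)/0.4667 = 4.581
NF = 10 log₁₀(4.581) = 6.61 dB

6.61 dB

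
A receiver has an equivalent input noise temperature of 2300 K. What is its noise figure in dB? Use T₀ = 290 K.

F = 1 + T_e/T₀ = 1 + 2300/290 = 8.93103
NF = 10 log₁₀(8.93103) = 9.51 dB

9.51 dB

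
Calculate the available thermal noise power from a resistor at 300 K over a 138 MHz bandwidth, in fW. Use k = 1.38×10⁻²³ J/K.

571 fW

P_n = kTB = 1.38×10⁻²³ × 300 × 1.38×10⁸ = 5.71×10⁻¹³ W = 571 fW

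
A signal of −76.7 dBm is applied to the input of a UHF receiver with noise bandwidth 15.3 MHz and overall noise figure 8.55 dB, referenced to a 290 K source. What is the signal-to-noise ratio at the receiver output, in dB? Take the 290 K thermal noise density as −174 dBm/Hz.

Noise floor: N = −174 + 10 log₁₀(B) + NF
10 log₁₀(1.53×10⁷) = 71.85 dB
N = −174 + 71.85 + 8.55 = −93.60 dBm
SNR = P_sig − N = −76.7 − (−93.60) = 16.90 dB → 16.9 dB

16.9 dB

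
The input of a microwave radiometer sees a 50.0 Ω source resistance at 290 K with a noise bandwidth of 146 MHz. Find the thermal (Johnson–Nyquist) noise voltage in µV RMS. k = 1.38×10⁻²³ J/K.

V_n = √(4kTRB)
4kTRB = 4 × 1.38×10⁻²³ × 290 × 5.00×10¹ × 1.46×10⁸ = 1.17×10⁻¹⁰ V²
V_n = √(1.17×10⁻¹⁰) = 1.08×10⁻⁵ V = 10.8 µV

10.8 µV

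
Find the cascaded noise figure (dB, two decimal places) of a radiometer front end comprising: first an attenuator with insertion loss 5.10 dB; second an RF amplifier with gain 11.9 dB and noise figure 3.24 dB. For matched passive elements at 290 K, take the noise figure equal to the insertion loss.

Convert to linear (a loss of L dB is a gain of −L dB): F_i = 10^(NF_i/10), G_i = 10^(G_i,dB/10)
  Stage 1: F_1 = 10^(5.10/10) = 3.236, G_1 = 10^(−5.10/10) = 0.3090
  Stage 2: F_2 = 10^(3.24/10) = 2.109, G_2 = 10^(11.9/10) = 15.49
Friis cascade:
  F = 3.236 + (2.109 − 1)/0.3090 = 6.823
NF = 10 log₁₀(6.823) = 8.34 dB

8.34 dB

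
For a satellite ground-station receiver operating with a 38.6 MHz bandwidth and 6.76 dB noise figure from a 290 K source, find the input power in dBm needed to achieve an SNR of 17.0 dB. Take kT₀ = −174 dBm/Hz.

−74.4 dBm

Sensitivity = −174 + 10 log₁₀(B) + NF + SNR_min
= −174 + 75.87 + 6.76 + 17.0
= −74.37 dBm → −74.4 dBm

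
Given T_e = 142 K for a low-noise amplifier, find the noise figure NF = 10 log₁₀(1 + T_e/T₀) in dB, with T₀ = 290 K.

F = 1 + T_e/T₀ = 1 + 142/290 = 1.48966
NF = 10 log₁₀(1.48966) = 1.73 dB

1.73 dB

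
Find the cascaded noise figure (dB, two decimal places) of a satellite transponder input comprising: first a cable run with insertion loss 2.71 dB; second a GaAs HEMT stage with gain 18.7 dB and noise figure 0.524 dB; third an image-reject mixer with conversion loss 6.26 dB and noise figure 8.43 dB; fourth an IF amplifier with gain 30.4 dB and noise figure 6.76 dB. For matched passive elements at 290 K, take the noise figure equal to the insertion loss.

Convert to linear (a loss of L dB is a gain of −L dB): F_i = 10^(NF_i/10), G_i = 10^(G_i,dB/10)
  Stage 1: F_1 = 10^(2.71/10) = 1.866, G_1 = 10^(−2.71/10) = 0.5358
  Stage 2: F_2 = 10^(0.524/10) = 1.128, G_2 = 10^(18.7/10) = 74.13
  Stage 3: F_3 = 10^(8.43/10) = 6.966, G_3 = 10^(−6.26/10) = 0.2366
  Stage 4: F_4 = 10^(6.76/10) = 4.742, G_4 = 10^(30.4/10) = 1096
Friis cascade:
  F = 1.866 + (1.128 − 1)/0.5358 + (6.966 − 1)/39.72 + (4.742 − 1)/9.397 = 2.654
NF = 10 log₁₀(2.654) = 4.24 dB

4.24 dB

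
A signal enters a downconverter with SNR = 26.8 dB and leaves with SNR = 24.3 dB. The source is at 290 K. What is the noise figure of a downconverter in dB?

2.5 dB

NF (dB) = SNR_in(dB) − SNR_out(dB) when the source is at T₀
NF = 26.8 − 24.3 = 2.5 dB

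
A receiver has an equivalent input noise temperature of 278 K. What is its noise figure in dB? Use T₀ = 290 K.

2.92 dB

F = 1 + T_e/T₀ = 1 + 278/290 = 1.95862
NF = 10 log₁₀(1.95862) = 2.92 dB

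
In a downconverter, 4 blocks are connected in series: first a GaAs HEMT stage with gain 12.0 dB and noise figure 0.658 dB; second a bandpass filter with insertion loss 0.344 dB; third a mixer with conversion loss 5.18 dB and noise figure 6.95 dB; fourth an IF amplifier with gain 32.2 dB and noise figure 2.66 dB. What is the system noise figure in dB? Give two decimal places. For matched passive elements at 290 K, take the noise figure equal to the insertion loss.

Convert to linear (a loss of L dB is a gain of −L dB): F_i = 10^(NF_i/10), G_i = 10^(G_i,dB/10)
  Stage 1: F_1 = 10^(0.658/10) = 1.164, G_1 = 10^(12.0/10) = 15.85
  Stage 2: F_2 = 10^(0.344/10) = 1.082, G_2 = 10^(−0.344/10) = 0.9238
  Stage 3: F_3 = 10^(6.95/10) = 4.955, G_3 = 10^(−5.18/10) = 0.3034
  Stage 4: F_4 = 10^(2.66/10) = 1.845, G_4 = 10^(32.2/10) = 1660
Friis cascade:
  F = 1.164 + (1.082 − 1)/15.85 + (4.955 − 1)/14.64 + (1.845 − 1)/4.442 = 1.629
NF = 10 log₁₀(1.629) = 2.12 dB

2.12 dB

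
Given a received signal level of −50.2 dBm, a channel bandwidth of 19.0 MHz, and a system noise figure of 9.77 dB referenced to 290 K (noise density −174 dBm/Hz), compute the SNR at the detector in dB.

Noise floor: N = −174 + 10 log₁₀(B) + NF
10 log₁₀(1.90×10⁷) = 72.79 dB
N = −174 + 72.79 + 9.77 = −91.44 dBm
SNR = P_sig − N = −50.2 − (−91.44) = 41.24 dB → 41.2 dB

41.2 dB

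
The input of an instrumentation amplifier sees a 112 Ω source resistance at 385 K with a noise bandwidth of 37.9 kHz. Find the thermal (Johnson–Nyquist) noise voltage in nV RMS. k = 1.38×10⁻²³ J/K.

V_n = √(4kTRB)
4kTRB = 4 × 1.38×10⁻²³ × 385 × 1.12×10² × 3.79×10⁴ = 9.02×10⁻¹⁴ V²
V_n = √(9.02×10⁻¹⁴) = 3.00×10⁻⁷ V = 300 nV

300 nV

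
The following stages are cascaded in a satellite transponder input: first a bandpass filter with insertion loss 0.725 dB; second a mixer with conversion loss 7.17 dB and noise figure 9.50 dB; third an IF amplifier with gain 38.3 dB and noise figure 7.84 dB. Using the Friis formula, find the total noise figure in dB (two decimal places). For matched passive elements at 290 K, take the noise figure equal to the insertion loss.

16.21 dB

Convert to linear (a loss of L dB is a gain of −L dB): F_i = 10^(NF_i/10), G_i = 10^(G_i,dB/10)
  Stage 1: F_1 = 10^(0.725/10) = 1.182, G_1 = 10^(−0.725/10) = 0.8463
  Stage 2: F_2 = 10^(9.50/10) = 8.913, G_2 = 10^(−7.17/10) = 0.1919
  Stage 3: F_3 = 10^(7.84/10) = 6.081, G_3 = 10^(38.3/10) = 6761
Friis cascade:
  F = 1.182 + (8.913 − 1)/0.8463 + (6.081 − 1)/0.1624 = 41.83
NF = 10 log₁₀(41.83) = 16.21 dB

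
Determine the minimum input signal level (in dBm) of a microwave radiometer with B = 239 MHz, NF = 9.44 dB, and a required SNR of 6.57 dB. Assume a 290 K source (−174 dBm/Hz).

Sensitivity = −174 + 10 log₁₀(B) + NF + SNR_min
= −174 + 83.78 + 9.44 + 6.57
= −74.21 dBm → −74.2 dBm

−74.2 dBm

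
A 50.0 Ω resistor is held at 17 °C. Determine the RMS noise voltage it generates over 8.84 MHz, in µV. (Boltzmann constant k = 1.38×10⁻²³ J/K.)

2.66 µV

T = 17 °C + 273.15 = 290.15 K
V_n = √(4kTRB)
4kTRB = 4 × 1.38×10⁻²³ × 290.15 × 5.00×10¹ × 8.84×10⁶ = 7.08×10⁻¹² V²
V_n = √(7.08×10⁻¹²) = 2.66×10⁻⁶ V = 2.66 µV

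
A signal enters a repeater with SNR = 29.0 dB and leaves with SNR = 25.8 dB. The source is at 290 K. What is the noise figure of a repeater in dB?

3.2 dB

NF (dB) = SNR_in(dB) − SNR_out(dB) when the source is at T₀
NF = 29.0 − 25.8 = 3.2 dB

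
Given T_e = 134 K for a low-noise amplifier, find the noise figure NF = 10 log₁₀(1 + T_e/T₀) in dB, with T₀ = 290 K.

1.65 dB

F = 1 + T_e/T₀ = 1 + 134/290 = 1.46207
NF = 10 log₁₀(1.46207) = 1.65 dB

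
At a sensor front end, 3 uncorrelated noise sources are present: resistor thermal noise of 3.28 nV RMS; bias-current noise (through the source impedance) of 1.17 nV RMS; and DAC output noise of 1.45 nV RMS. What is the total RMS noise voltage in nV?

Uncorrelated sources add in power (mean-square): V_tot = √(ΣV_i²)
V_tot = √[(3.28×10⁻⁹)² + (1.17×10⁻⁹)² + (1.45×10⁻⁹)²] = 3.77×10⁻⁹ V = 3.77 nV

3.77 nV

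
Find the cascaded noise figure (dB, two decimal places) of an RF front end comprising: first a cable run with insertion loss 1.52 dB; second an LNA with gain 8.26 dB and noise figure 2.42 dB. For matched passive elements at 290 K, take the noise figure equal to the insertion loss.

3.94 dB

Convert to linear (a loss of L dB is a gain of −L dB): F_i = 10^(NF_i/10), G_i = 10^(G_i,dB/10)
  Stage 1: F_1 = 10^(1.52/10) = 1.419, G_1 = 10^(−1.52/10) = 0.7047
  Stage 2: F_2 = 10^(2.42/10) = 1.746, G_2 = 10^(8.26/10) = 6.699
Friis cascade:
  F = 1.419 + (1.746 − 1)/0.7047 = 2.477
NF = 10 log₁₀(2.477) = 3.94 dB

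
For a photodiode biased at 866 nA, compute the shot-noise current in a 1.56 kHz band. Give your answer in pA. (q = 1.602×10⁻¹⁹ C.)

I_n = √(2qI·B)
2qI·B = 2 × 1.602×10⁻¹⁹ × 8.66×10⁻⁷ × 1.56×10³ = 4.33×10⁻²² A²
I_n = √(4.33×10⁻²²) = 2.08×10⁻¹¹ A = 20.8 pA

20.8 pA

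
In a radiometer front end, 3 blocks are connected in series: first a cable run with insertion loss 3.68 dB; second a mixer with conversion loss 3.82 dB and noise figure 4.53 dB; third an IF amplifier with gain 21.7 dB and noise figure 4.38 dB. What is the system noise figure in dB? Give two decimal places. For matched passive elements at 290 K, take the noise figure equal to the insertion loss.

Convert to linear (a loss of L dB is a gain of −L dB): F_i = 10^(NF_i/10), G_i = 10^(G_i,dB/10)
  Stage 1: F_1 = 10^(3.68/10) = 2.333, G_1 = 10^(−3.68/10) = 0.4285
  Stage 2: F_2 = 10^(4.53/10) = 2.838, G_2 = 10^(−3.82/10) = 0.4150
  Stage 3: F_3 = 10^(4.38/10) = 2.742, G_3 = 10^(21.7/10) = 147.9
Friis cascade:
  F = 2.333 + (2.838 − 1)/0.4285 + (2.742 − 1)/0.1778 = 16.42
NF = 10 log₁₀(16.42) = 12.15 dB

12.15 dB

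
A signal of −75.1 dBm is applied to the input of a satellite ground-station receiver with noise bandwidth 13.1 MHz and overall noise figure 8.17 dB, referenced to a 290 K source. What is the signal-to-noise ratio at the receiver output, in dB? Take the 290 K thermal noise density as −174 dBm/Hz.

Noise floor: N = −174 + 10 log₁₀(B) + NF
10 log₁₀(1.31×10⁷) = 71.17 dB
N = −174 + 71.17 + 8.17 = −94.66 dBm
SNR = P_sig − N = −75.1 − (−94.66) = 19.56 dB → 19.6 dB

19.6 dB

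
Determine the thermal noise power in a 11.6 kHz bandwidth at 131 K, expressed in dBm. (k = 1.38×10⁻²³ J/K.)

−136.8 dBm

P_n = kTB = 1.38×10⁻²³ × 131 × 1.16×10⁴ = 2.10×10⁻¹⁷ W
In dBm: 10 log₁₀(2.10×10⁻¹⁷ / 10⁻³) = −136.8 dBm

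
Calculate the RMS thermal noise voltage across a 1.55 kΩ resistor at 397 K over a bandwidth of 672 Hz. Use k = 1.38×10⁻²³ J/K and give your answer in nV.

151 nV

V_n = √(4kTRB)
4kTRB = 4 × 1.38×10⁻²³ × 397 × 1.55×10³ × 6.72×10² = 2.28×10⁻¹⁴ V²
V_n = √(2.28×10⁻¹⁴) = 1.51×10⁻⁷ V = 151 nV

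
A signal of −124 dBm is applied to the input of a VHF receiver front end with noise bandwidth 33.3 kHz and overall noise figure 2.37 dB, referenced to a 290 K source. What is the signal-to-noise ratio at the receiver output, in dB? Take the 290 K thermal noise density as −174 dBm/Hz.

2.4 dB

Noise floor: N = −174 + 10 log₁₀(B) + NF
10 log₁₀(3.33×10⁴) = 45.22 dB
N = −174 + 45.22 + 2.37 = −126.41 dBm
SNR = P_sig − N = −124 − (−126.41) = 2.41 dB → 2.4 dB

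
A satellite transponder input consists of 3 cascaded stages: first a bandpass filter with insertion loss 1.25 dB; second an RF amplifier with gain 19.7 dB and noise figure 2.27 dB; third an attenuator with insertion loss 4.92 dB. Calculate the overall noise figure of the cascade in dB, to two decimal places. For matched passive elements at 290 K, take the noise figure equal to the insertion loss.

Convert to linear (a loss of L dB is a gain of −L dB): F_i = 10^(NF_i/10), G_i = 10^(G_i,dB/10)
  Stage 1: F_1 = 10^(1.25/10) = 1.334, G_1 = 10^(−1.25/10) = 0.7499
  Stage 2: F_2 = 10^(2.27/10) = 1.687, G_2 = 10^(19.7/10) = 93.33
  Stage 3: F_3 = 10^(4.92/10) = 3.105, G_3 = 10^(−4.92/10) = 0.3221
Friis cascade:
  F = 1.334 + (1.687 − 1)/0.7499 + (3.105 − 1)/69.98 = 2.279
NF = 10 log₁₀(2.279) = 3.58 dB

3.58 dB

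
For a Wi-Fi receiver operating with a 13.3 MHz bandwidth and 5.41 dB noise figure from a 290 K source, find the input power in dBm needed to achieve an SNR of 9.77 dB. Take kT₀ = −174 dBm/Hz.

Sensitivity = −174 + 10 log₁₀(B) + NF + SNR_min
= −174 + 71.24 + 5.41 + 9.77
= −87.58 dBm → −87.6 dBm

−87.6 dBm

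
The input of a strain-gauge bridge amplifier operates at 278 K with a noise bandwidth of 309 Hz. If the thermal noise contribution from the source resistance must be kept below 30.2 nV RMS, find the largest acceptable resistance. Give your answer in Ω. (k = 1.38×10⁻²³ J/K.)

Johnson–Nyquist: V_n = √(4kTRB) ⇒ R = V_n² / (4kTB)
4kTB = 4 × 1.38×10⁻²³ × 278 × 3.09×10² = 4.74×10⁻¹⁸
R = (3.02×10⁻⁸)² / 4.74×10⁻¹⁸ = 1.92×10² Ω = 192 Ω

192 Ω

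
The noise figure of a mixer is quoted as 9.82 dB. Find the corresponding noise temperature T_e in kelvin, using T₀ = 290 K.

2492 K

F = 10^(9.82/10) = 9.59401
T_e = (F − 1)·T₀ = (9.59401 − 1) × 290 = 2492 K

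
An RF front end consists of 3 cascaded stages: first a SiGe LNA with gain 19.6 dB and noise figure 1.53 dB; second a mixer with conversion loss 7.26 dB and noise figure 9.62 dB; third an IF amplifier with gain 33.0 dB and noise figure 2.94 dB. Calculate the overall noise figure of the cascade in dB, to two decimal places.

1.95 dB

Convert to linear (a loss of L dB is a gain of −L dB): F_i = 10^(NF_i/10), G_i = 10^(G_i,dB/10)
  Stage 1: F_1 = 10^(1.53/10) = 1.422, G_1 = 10^(19.6/10) = 91.20
  Stage 2: F_2 = 10^(9.62/10) = 9.162, G_2 = 10^(−7.26/10) = 0.1879
  Stage 3: F_3 = 10^(2.94/10) = 1.968, G_3 = 10^(33.0/10) = 1995
Friis cascade:
  F = 1.422 + (9.162 − 1)/91.20 + (1.968 − 1)/17.14 = 1.568
NF = 10 log₁₀(1.568) = 1.95 dB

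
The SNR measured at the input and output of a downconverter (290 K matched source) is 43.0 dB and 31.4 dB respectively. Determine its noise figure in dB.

NF (dB) = SNR_in(dB) − SNR_out(dB) when the source is at T₀
NF = 43.0 − 31.4 = 11.6 dB

11.6 dB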